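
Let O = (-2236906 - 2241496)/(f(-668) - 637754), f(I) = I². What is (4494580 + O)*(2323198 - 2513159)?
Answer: -81764095049166861/95765 ≈ -8.5380e+11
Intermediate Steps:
O = 2239201/95765 (O = (-2236906 - 2241496)/((-668)² - 637754) = -4478402/(446224 - 637754) = -4478402/(-191530) = -4478402*(-1/191530) = 2239201/95765 ≈ 23.382)
(4494580 + O)*(2323198 - 2513159) = (4494580 + 2239201/95765)*(2323198 - 2513159) = (430425692901/95765)*(-189961) = -81764095049166861/95765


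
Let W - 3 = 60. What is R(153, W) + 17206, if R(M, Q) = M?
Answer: 17359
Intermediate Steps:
W = 63 (W = 3 + 60 = 63)
R(153, W) + 17206 = 153 + 17206 = 17359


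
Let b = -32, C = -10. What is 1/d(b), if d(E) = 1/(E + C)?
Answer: -42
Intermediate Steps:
d(E) = 1/(-10 + E) (d(E) = 1/(E - 10) = 1/(-10 + E))
1/d(b) = 1/(1/(-10 - 32)) = 1/(1/(-42)) = 1/(-1/42) = -42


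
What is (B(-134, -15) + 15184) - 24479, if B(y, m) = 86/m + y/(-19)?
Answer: -2648699/285 ≈ -9293.7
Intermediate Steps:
B(y, m) = 86/m - y/19 (B(y, m) = 86/m + y*(-1/19) = 86/m - y/19)
(B(-134, -15) + 15184) - 24479 = ((86/(-15) - 1/19*(-134)) + 15184) - 24479 = ((86*(-1/15) + 134/19) + 15184) - 24479 = ((-86/15 + 134/19) + 15184) - 24479 = (376/285 + 15184) - 24479 = 4327816/285 - 24479 = -2648699/285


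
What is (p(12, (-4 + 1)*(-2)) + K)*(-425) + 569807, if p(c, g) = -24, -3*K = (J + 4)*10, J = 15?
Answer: 1820771/3 ≈ 6.0692e+5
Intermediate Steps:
K = -190/3 (K = -(15 + 4)*10/3 = -19*10/3 = -1/3*190 = -190/3 ≈ -63.333)
(p(12, (-4 + 1)*(-2)) + K)*(-425) + 569807 = (-24 - 190/3)*(-425) + 569807 = -262/3*(-425) + 569807 = 111350/3 + 569807 = 1820771/3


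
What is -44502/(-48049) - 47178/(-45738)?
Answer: 239016011/122092509 ≈ 1.9577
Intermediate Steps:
-44502/(-48049) - 47178/(-45738) = -44502*(-1/48049) - 47178*(-1/45738) = 44502/48049 + 2621/2541 = 239016011/122092509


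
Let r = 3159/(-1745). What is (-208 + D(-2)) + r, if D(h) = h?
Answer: -369609/1745 ≈ -211.81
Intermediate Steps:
r = -3159/1745 (r = 3159*(-1/1745) = -3159/1745 ≈ -1.8103)
(-208 + D(-2)) + r = (-208 - 2) - 3159/1745 = -210 - 3159/1745 = -369609/1745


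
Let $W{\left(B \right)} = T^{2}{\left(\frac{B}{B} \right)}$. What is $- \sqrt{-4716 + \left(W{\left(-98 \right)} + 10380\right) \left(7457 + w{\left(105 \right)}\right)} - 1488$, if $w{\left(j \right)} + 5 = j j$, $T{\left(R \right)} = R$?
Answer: $-1488 - 3 \sqrt{21311669} \approx -15337.0$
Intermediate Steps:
$w{\left(j \right)} = -5 + j^{2}$ ($w{\left(j \right)} = -5 + j j = -5 + j^{2}$)
$W{\left(B \right)} = 1$ ($W{\left(B \right)} = \left(\frac{B}{B}\right)^{2} = 1^{2} = 1$)
$- \sqrt{-4716 + \left(W{\left(-98 \right)} + 10380\right) \left(7457 + w{\left(105 \right)}\right)} - 1488 = - \sqrt{-4716 + \left(1 + 10380\right) \left(7457 - \left(5 - 105^{2}\right)\right)} - 1488 = - \sqrt{-4716 + 10381 \left(7457 + \left(-5 + 11025\right)\right)} - 1488 = - \sqrt{-4716 + 10381 \left(7457 + 11020\right)} - 1488 = - \sqrt{-4716 + 10381 \cdot 18477} - 1488 = - \sqrt{-4716 + 191809737} - 1488 = - \sqrt{191805021} - 1488 = - 3 \sqrt{21311669} - 1488 = -1488 - 3 \sqrt{21311669}$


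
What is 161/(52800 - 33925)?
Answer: 161/18875 ≈ 0.0085298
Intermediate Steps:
161/(52800 - 33925) = 161/18875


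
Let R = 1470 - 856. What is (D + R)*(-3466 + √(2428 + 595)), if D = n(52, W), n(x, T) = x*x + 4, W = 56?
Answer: -11514052 + 3322*√3023 ≈ -1.1331e+7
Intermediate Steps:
n(x, T) = 4 + x² (n(x, T) = x² + 4 = 4 + x²)
D = 2708 (D = 4 + 52² = 4 + 2704 = 2708)
R = 614
(D + R)*(-3466 + √(2428 + 595)) = (2708 + 614)*(-3466 + √(2428 + 595)) = 3322*(-3466 + √3023) = -11514052 + 3322*√3023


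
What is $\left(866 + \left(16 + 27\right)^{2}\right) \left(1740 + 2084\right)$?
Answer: $10382160$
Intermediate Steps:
$\left(866 + \left(16 + 27\right)^{2}\right) \left(1740 + 2084\right) = \left(866 + 43^{2}\right) 3824 = \left(866 + 1849\right) 3824 = 2715 \cdot 3824 = 10382160$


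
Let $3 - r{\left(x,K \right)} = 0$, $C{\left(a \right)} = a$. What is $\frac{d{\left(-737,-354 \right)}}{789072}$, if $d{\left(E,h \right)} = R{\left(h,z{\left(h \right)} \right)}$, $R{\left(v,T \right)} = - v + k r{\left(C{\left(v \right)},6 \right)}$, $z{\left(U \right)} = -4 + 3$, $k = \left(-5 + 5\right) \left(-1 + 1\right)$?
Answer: $\frac{59}{131512} \approx 0.00044863$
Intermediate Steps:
$r{\left(x,K \right)} = 3$ ($r{\left(x,K \right)} = 3 - 0 = 3 + 0 = 3$)
$k = 0$ ($k = 0 \cdot 0 = 0$)
$z{\left(U \right)} = -1$
$R{\left(v,T \right)} = - v$ ($R{\left(v,T \right)} = - v + 0 \cdot 3 = - v + 0 = - v$)
$d{\left(E,h \right)} = - h$
$\frac{d{\left(-737,-354 \right)}}{789072} = \frac{\left(-1\right) \left(-354\right)}{789072} = 354 \cdot \frac{1}{789072} = \frac{59}{131512}$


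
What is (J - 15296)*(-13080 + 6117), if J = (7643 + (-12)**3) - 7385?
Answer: 116741658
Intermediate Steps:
J = -1470 (J = (7643 - 1728) - 7385 = 5915 - 7385 = -1470)
(J - 15296)*(-13080 + 6117) = (-1470 - 15296)*(-13080 + 6117) = -16766*(-6963) = 116741658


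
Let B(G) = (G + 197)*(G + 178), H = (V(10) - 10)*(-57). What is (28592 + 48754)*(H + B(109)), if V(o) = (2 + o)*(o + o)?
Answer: 5778674352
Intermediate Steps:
V(o) = 2*o*(2 + o) (V(o) = (2 + o)*(2*o) = 2*o*(2 + o))
H = -13110 (H = (2*10*(2 + 10) - 10)*(-57) = (2*10*12 - 10)*(-57) = (240 - 10)*(-57) = 230*(-57) = -13110)
B(G) = (178 + G)*(197 + G) (B(G) = (197 + G)*(178 + G) = (178 + G)*(197 + G))
(28592 + 48754)*(H + B(109)) = (28592 + 48754)*(-13110 + (35066 + 109² + 375*109)) = 77346*(-13110 + (35066 + 11881 + 40875)) = 77346*(-13110 + 87822) = 77346*74712 = 5778674352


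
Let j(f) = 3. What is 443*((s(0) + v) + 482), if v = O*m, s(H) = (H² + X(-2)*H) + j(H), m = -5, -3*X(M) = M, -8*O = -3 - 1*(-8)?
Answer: 1729915/8 ≈ 2.1624e+5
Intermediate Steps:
O = -5/8 (O = -(-3 - 1*(-8))/8 = -(-3 + 8)/8 = -⅛*5 = -5/8 ≈ -0.62500)
X(M) = -M/3
s(H) = 3 + H² + 2*H/3 (s(H) = (H² + (-⅓*(-2))*H) + 3 = (H² + 2*H/3) + 3 = 3 + H² + 2*H/3)
v = 25/8 (v = -5/8*(-5) = 25/8 ≈ 3.1250)
443*((s(0) + v) + 482) = 443*(((3 + 0² + (⅔)*0) + 25/8) + 482) = 443*(((3 + 0 + 0) + 25/8) + 482) = 443*((3 + 25/8) + 482) = 443*(49/8 + 482) = 443*(3905/8) = 1729915/8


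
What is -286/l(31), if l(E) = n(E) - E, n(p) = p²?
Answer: -143/465 ≈ -0.30753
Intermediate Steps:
l(E) = E² - E
-286/l(31) = -286*1/(31*(-1 + 31)) = -286/(31*30) = -286/930 = -286*1/930 = -143/465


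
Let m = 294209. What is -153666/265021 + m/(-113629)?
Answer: -95432477303/30114071209 ≈ -3.1690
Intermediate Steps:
-153666/265021 + m/(-113629) = -153666/265021 + 294209/(-113629) = -153666*1/265021 + 294209*(-1/113629) = -153666/265021 - 294209/113629 = -95432477303/30114071209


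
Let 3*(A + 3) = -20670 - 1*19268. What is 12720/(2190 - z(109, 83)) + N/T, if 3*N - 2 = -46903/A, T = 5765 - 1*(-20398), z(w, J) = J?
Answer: 927505903867/153634604067 ≈ 6.0371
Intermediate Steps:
T = 26163 (T = 5765 + 20398 = 26163)
A = -39947/3 (A = -3 + (-20670 - 1*19268)/3 = -3 + (-20670 - 19268)/3 = -3 + (⅓)*(-39938) = -3 - 39938/3 = -39947/3 ≈ -13316.)
N = 220603/119841 (N = ⅔ + (-46903/(-39947/3))/3 = ⅔ + (-46903*(-3/39947))/3 = ⅔ + (⅓)*(140709/39947) = ⅔ + 46903/39947 = 220603/119841 ≈ 1.8408)
12720/(2190 - z(109, 83)) + N/T = 12720/(2190 - 1*83) + (220603/119841)/26163 = 12720/(2190 - 83) + (220603/119841)*(1/26163) = 12720/2107 + 220603/3135400083 = 927505903867/153634604067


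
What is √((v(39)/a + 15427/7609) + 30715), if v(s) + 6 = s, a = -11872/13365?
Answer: √319330574189726498/3226216 ≈ 175.16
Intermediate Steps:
a = -11872/13365 (a = -11872*1/13365 = -11872/13365 ≈ -0.88829)
v(s) = -6 + s
√((v(39)/a + 15427/7609) + 30715) = √(((-6 + 39)/(-11872/13365) + 15427/7609) + 30715) = √((33*(-13365/11872) + 15427*(1/7609)) + 30715) = √((-441045/11872 + 15427/7609) + 30715) = √(-453251723/12904864 + 30715) = √(395919646037/12904864) = √319330574189726498/3226216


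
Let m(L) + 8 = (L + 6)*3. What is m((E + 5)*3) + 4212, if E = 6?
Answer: 4321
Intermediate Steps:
m(L) = 10 + 3*L (m(L) = -8 + (L + 6)*3 = -8 + (6 + L)*3 = -8 + (18 + 3*L) = 10 + 3*L)
m((E + 5)*3) + 4212 = (10 + 3*((6 + 5)*3)) + 4212 = (10 + 3*(11*3)) + 4212 = (10 + 3*33) + 4212 = (10 + 99) + 4212 = 109 + 4212 = 4321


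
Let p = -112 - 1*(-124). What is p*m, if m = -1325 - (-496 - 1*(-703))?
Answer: -18384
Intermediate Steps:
m = -1532 (m = -1325 - (-496 + 703) = -1325 - 1*207 = -1325 - 207 = -1532)
p = 12 (p = -112 + 124 = 12)
p*m = 12*(-1532) = -18384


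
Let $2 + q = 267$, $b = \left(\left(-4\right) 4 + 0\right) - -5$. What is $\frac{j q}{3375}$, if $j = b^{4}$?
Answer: $\frac{775973}{675} \approx 1149.6$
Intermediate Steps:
$b = -11$ ($b = \left(-16 + 0\right) + 5 = -16 + 5 = -11$)
$j = 14641$ ($j = \left(-11\right)^{4} = 14641$)
$q = 265$ ($q = -2 + 267 = 265$)
$\frac{j q}{3375} = \frac{14641 \cdot 265}{3375} = 3879865 \cdot \frac{1}{3375} = \frac{775973}{675}$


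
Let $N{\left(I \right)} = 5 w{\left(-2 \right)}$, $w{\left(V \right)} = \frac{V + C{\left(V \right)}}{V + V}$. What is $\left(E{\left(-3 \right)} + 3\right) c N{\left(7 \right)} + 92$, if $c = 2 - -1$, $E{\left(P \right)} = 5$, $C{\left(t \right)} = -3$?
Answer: $242$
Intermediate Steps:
$c = 3$ ($c = 2 + 1 = 3$)
$w{\left(V \right)} = \frac{-3 + V}{2 V}$ ($w{\left(V \right)} = \frac{V - 3}{V + V} = \frac{-3 + V}{2 V}$)
$N{\left(I \right)} = \frac{25}{4}$ ($N{\left(I \right)} = 5 \frac{-3 - 2}{2 \left(-2\right)} = 5 \cdot \frac{1}{2} \left(- \frac{1}{2}\right) \left(-5\right) = 5 \cdot \frac{5}{4} = \frac{25}{4}$)
$\left(E{\left(-3 \right)} + 3\right) c N{\left(7 \right)} + 92 = \left(5 + 3\right) 3 \cdot \frac{25}{4} + 92 = 8 \cdot 3 \cdot \frac{25}{4} + 92 = 24 \cdot \frac{25}{4} + 92 = 150 + 92 = 242$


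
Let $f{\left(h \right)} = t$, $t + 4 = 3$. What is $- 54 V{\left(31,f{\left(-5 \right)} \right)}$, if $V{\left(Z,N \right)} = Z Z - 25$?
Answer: $-50544$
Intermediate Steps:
$t = -1$ ($t = -4 + 3 = -1$)
$f{\left(h \right)} = -1$
$V{\left(Z,N \right)} = -25 + Z^{2}$ ($V{\left(Z,N \right)} = Z^{2} - 25 = -25 + Z^{2}$)
$- 54 V{\left(31,f{\left(-5 \right)} \right)} = - 54 \left(-25 + 31^{2}\right) = - 54 \left(-25 + 961\right) = \left(-54\right) 936 = -50544$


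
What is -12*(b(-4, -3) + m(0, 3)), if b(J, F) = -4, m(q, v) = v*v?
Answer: -60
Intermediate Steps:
m(q, v) = v²
-12*(b(-4, -3) + m(0, 3)) = -12*(-4 + 3²) = -12*(-4 + 9) = -12*5 = -60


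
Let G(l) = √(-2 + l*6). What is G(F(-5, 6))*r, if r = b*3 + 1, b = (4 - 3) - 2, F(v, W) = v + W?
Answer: -4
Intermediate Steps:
F(v, W) = W + v
b = -1 (b = 1 - 2 = -1)
r = -2 (r = -1*3 + 1 = -3 + 1 = -2)
G(l) = √(-2 + 6*l)
G(F(-5, 6))*r = √(-2 + 6*(6 - 5))*(-2) = √(-2 + 6*1)*(-2) = √(-2 + 6)*(-2) = √4*(-2) = 2*(-2) = -4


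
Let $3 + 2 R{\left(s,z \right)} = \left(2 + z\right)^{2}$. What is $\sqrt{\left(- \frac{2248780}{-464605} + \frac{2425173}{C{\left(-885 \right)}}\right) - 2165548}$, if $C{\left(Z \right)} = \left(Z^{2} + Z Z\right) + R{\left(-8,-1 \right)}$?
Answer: $\frac{i \sqrt{45880358506708129448565011835}}{145556007529} \approx 1471.6 i$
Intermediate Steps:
$R{\left(s,z \right)} = - \frac{3}{2} + \frac{\left(2 + z\right)^{2}}{2}$
$C{\left(Z \right)} = -1 + 2 Z^{2}$ ($C{\left(Z \right)} = \left(Z^{2} + Z Z\right) - \left(\frac{3}{2} - \frac{\left(2 - 1\right)^{2}}{2}\right) = \left(Z^{2} + Z^{2}\right) - \left(\frac{3}{2} - \frac{1^{2}}{2}\right) = 2 Z^{2} + \left(- \frac{3}{2} + \frac{1}{2} \cdot 1\right) = 2 Z^{2} + \left(- \frac{3}{2} + \frac{1}{2}\right) = 2 Z^{2} - 1 = -1 + 2 Z^{2}$)
$\sqrt{\left(- \frac{2248780}{-464605} + \frac{2425173}{C{\left(-885 \right)}}\right) - 2165548} = \sqrt{\left(- \frac{2248780}{-464605} + \frac{2425173}{-1 + 2 \left(-885\right)^{2}}\right) - 2165548} = \sqrt{\left(\left(-2248780\right) \left(- \frac{1}{464605}\right) + \frac{2425173}{-1 + 2 \cdot 783225}\right) - 2165548} = \sqrt{\left(\frac{449756}{92921} + \frac{2425173}{-1 + 1566450}\right) - 2165548} = \sqrt{\left(\frac{449756}{92921} + \frac{2425173}{1566449}\right) - 2165548} = \sqrt{\frac{929869336777}{145556007529} - 2165548} = \sqrt{- \frac{315207591123074115}{145556007529}} = \frac{i \sqrt{45880358506708129448565011835}}{145556007529}$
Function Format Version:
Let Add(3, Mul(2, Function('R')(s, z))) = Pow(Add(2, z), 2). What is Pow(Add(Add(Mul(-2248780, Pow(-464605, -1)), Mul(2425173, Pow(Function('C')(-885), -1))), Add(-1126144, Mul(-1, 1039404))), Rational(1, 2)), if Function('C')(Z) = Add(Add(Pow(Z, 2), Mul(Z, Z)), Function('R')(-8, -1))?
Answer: Mul(Rational(1, 145556007529), I, Pow(45880358506708129448565011835, Rational(1, 2))) ≈ Mul(1471.6, I)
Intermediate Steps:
Function('R')(s, z) = Add(Rational(-3, 2), Mul(Rational(1, 2), Pow(Add(2, z), 2)))
Function('C')(Z) = Add(-1, Mul(2, Pow(Z, 2))) (Function('C')(Z) = Add(Add(Pow(Z, 2), Mul(Z, Z)), Add(Rational(-3, 2), Mul(Rational(1, 2), Pow(Add(2, -1), 2)))) = Add(Add(Pow(Z, 2), Pow(Z, 2)), Add(Rational(-3, 2), Mul(Rational(1, 2), Pow(1, 2)))) = Add(Mul(2, Pow(Z, 2)), Add(Rational(-3, 2), Mul(Rational(1, 2), 1))) = Add(Mul(2, Pow(Z, 2)), Add(Rational(-3, 2), Rational(1, 2))) = Add(Mul(2, Pow(Z, 2)), -1) = Add(-1, Mul(2, Pow(Z, 2))))
Pow(Add(Add(Mul(-2248780, Pow(-464605, -1)), Mul(2425173, Pow(Function('C')(-885), -1))), Add(-1126144, Mul(-1, 1039404))), Rational(1, 2)) = Pow(Add(Add(Mul(-2248780, Pow(-464605, -1)), Mul(2425173, Pow(Add(-1, Mul(2, Pow(-885, 2))), -1))), Add(-1126144, Mul(-1, 1039404))), Rational(1, 2)) = Pow(Add(Add(Mul(-2248780, Rational(-1, 464605)), Mul(2425173, Pow(Add(-1, Mul(2, 783225)), -1))), Add(-1126144, -1039404)), Rational(1, 2)) = Pow(Add(Add(Rational(449756, 92921), Mul(2425173, Pow(Add(-1, 1566450), -1))), -2165548), Rational(1, 2)) = Pow(Add(Add(Rational(449756, 92921), Mul(2425173, Pow(1566449, -1))), -2165548), Rational(1, 2)) = Pow(Add(Add(Rational(449756, 92921), Mul(2425173, Rational(1, 1566449))), -2165548), Rational(1, 2)) = Pow(Add(Add(Rational(449756, 92921), Rational(2425173, 1566449)), -2165548), Rational(1, 2)) = Pow(Add(Rational(929869336777, 145556007529), -2165548), Rational(1, 2)) = Pow(Rational(-315207591123074115, 145556007529), Rational(1, 2)) = Mul(Rational(1, 145556007529), I, Pow(45880358506708129448565011835, Rational(1, 2)))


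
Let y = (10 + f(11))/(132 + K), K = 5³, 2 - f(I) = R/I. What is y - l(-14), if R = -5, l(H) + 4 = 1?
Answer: 8618/2827 ≈ 3.0485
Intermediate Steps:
l(H) = -3 (l(H) = -4 + 1 = -3)
f(I) = 2 + 5/I (f(I) = 2 - (-5)/I = 2 + 5/I)
K = 125
y = 137/2827 (y = (10 + (2 + 5/11))/(132 + 125) = (10 + (2 + 5*(1/11)))/257 = (10 + (2 + 5/11))*(1/257) = (10 + 27/11)*(1/257) = (137/11)*(1/257) = 137/2827 ≈ 0.048461)
y - l(-14) = 137/2827 - 1*(-3) = 137/2827 + 3 = 8618/2827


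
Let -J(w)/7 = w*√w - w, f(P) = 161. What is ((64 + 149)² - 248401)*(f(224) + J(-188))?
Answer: 234501960 - 534380224*I*√47 ≈ 2.345e+8 - 3.6635e+9*I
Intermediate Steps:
J(w) = -7*w^(3/2) + 7*w (J(w) = -7*(w*√w - w) = -7*(w^(3/2) - w) = -7*w^(3/2) + 7*w)
((64 + 149)² - 248401)*(f(224) + J(-188)) = ((64 + 149)² - 248401)*(161 + (-(-2632)*I*√47 + 7*(-188))) = (213² - 248401)*(161 + (-(-2632)*I*√47 - 1316)) = (45369 - 248401)*(161 + (2632*I*√47 - 1316)) = -203032*(161 + (-1316 + 2632*I*√47)) = -203032*(-1155 + 2632*I*√47) = 234501960 - 534380224*I*√47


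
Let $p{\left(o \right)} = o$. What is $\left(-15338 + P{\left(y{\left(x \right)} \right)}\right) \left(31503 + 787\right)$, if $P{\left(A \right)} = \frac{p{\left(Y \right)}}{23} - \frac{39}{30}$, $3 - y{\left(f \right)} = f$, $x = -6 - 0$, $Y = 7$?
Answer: $- \frac{11391811901}{23} \approx -4.953 \cdot 10^{8}$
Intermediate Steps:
$x = -6$ ($x = -6 + 0 = -6$)
$y{\left(f \right)} = 3 - f$
$P{\left(A \right)} = - \frac{229}{230}$ ($P{\left(A \right)} = \frac{7}{23} - \frac{39}{30} = 7 \cdot \frac{1}{23} - \frac{13}{10} = \frac{7}{23} - \frac{13}{10} = - \frac{229}{230}$)
$\left(-15338 + P{\left(y{\left(x \right)} \right)}\right) \left(31503 + 787\right) = \left(-15338 - \frac{229}{230}\right) \left(31503 + 787\right) = \left(- \frac{3527969}{230}\right) 32290 = - \frac{11391811901}{23}$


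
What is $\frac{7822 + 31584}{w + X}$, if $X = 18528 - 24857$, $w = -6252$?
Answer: $- \frac{39406}{12581} \approx -3.1322$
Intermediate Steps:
$X = -6329$
$\frac{7822 + 31584}{w + X} = \frac{7822 + 31584}{-6252 - 6329} = \frac{39406}{-12581} = 39406 \left(- \frac{1}{12581}\right) = - \frac{39406}{12581}$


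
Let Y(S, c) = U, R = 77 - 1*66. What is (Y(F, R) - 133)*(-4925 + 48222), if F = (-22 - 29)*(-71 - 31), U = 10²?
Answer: -1428801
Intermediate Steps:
U = 100
R = 11 (R = 77 - 66 = 11)
F = 5202 (F = -51*(-102) = 5202)
Y(S, c) = 100
(Y(F, R) - 133)*(-4925 + 48222) = (100 - 133)*(-4925 + 48222) = -33*43297 = -1428801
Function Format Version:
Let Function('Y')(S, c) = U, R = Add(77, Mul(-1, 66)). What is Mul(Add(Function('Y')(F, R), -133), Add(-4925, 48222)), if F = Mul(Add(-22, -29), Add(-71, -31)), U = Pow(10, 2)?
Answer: -1428801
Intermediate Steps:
U = 100
R = 11 (R = Add(77, -66) = 11)
F = 5202 (F = Mul(-51, -102) = 5202)
Function('Y')(S, c) = 100
Mul(Add(Function('Y')(F, R), -133), Add(-4925, 48222)) = Mul(Add(100, -133), Add(-4925, 48222)) = Mul(-33, 43297) = -1428801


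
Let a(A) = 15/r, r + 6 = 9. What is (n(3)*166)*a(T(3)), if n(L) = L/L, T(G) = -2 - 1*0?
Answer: 830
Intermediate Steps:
r = 3 (r = -6 + 9 = 3)
T(G) = -2 (T(G) = -2 + 0 = -2)
n(L) = 1
a(A) = 5 (a(A) = 15/3 = 15*(⅓) = 5)
(n(3)*166)*a(T(3)) = (1*166)*5 = 166*5 = 830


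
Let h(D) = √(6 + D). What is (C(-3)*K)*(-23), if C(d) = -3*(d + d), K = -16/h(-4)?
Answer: 3312*√2 ≈ 4683.9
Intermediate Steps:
K = -8*√2 (K = -16/√(6 - 4) = -16*√2/2 = -8*√2 ≈ -11.314)
C(d) = -6*d
(C(-3)*K)*(-23) = ((-6*(-3))*(-8*√2))*(-23) = (18*(-8*√2))*(-23) = -144*√2*(-23) = 3312*√2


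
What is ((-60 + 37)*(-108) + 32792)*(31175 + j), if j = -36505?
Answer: -188021080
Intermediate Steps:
((-60 + 37)*(-108) + 32792)*(31175 + j) = ((-60 + 37)*(-108) + 32792)*(31175 - 36505) = (-23*(-108) + 32792)*(-5330) = (2484 + 32792)*(-5330) = 35276*(-5330) = -188021080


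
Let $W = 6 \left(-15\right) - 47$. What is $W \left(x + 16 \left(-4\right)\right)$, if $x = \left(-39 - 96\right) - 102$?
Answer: $41237$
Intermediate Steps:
$x = -237$ ($x = -135 - 102 = -237$)
$W = -137$ ($W = -90 - 47 = -137$)
$W \left(x + 16 \left(-4\right)\right) = - 137 \left(-237 + 16 \left(-4\right)\right) = - 137 \left(-237 - 64\right) = \left(-137\right) \left(-301\right) = 41237$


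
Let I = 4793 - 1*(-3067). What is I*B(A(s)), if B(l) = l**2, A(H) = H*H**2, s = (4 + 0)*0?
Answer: 0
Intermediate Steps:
I = 7860 (I = 4793 + 3067 = 7860)
s = 0 (s = 4*0 = 0)
A(H) = H**3
I*B(A(s)) = 7860*(0**3)**2 = 7860*0**2 = 7860*0 = 0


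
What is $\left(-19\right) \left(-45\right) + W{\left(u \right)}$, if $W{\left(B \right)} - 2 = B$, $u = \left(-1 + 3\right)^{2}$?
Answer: $861$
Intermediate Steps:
$u = 4$ ($u = 2^{2} = 4$)
$W{\left(B \right)} = 2 + B$
$\left(-19\right) \left(-45\right) + W{\left(u \right)} = \left(-19\right) \left(-45\right) + \left(2 + 4\right) = 855 + 6 = 861$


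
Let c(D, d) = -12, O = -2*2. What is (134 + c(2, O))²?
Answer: 14884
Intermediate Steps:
O = -4
(134 + c(2, O))² = (134 - 12)² = 122² = 14884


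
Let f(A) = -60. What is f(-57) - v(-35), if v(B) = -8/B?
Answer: -2108/35 ≈ -60.229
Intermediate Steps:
f(-57) - v(-35) = -60 - (-8)/(-35) = -60 - (-8)*(-1)/35 = -60 - 1*8/35 = -60 - 8/35 = -2108/35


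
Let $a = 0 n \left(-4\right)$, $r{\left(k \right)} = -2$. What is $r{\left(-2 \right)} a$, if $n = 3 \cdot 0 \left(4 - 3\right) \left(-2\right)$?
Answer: $0$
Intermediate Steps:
$n = 0$ ($n = 3 \cdot 0 \cdot 1 \left(-2\right) = 3 \cdot 0 \left(-2\right) = 0 \left(-2\right) = 0$)
$a = 0$ ($a = 0 \cdot 0 \left(-4\right) = 0 \left(-4\right) = 0$)
$r{\left(-2 \right)} a = \left(-2\right) 0 = 0$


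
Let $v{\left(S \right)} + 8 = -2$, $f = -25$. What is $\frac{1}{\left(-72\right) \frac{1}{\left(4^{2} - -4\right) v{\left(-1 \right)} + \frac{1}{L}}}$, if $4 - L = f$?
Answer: $\frac{1933}{696} \approx 2.7773$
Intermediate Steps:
$v{\left(S \right)} = -10$ ($v{\left(S \right)} = -8 - 2 = -10$)
$L = 29$ ($L = 4 - -25 = 4 + 25 = 29$)
$\frac{1}{\left(-72\right) \frac{1}{\left(4^{2} - -4\right) v{\left(-1 \right)} + \frac{1}{L}}} = \frac{1}{\left(-72\right) \frac{1}{\left(4^{2} - -4\right) \left(-10\right) + \frac{1}{29}}} = \frac{1}{\left(-72\right) \frac{1}{\left(16 + \left(-1 + 5\right)\right) \left(-10\right) + \frac{1}{29}}} = \frac{1}{\left(-72\right) \frac{1}{\left(16 + 4\right) \left(-10\right) + \frac{1}{29}}} = \frac{1}{\left(-72\right) \frac{1}{20 \left(-10\right) + \frac{1}{29}}} = \frac{1}{\left(-72\right) \frac{1}{-200 + \frac{1}{29}}} = \frac{1}{\left(-72\right) \frac{1}{- \frac{5799}{29}}} = \frac{1}{\left(-72\right) \left(- \frac{29}{5799}\right)} = \frac{1}{\frac{696}{1933}} = \frac{1933}{696}$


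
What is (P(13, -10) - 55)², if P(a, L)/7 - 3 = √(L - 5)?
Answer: 421 - 476*I*√15 ≈ 421.0 - 1843.5*I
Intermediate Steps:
P(a, L) = 21 + 7*√(-5 + L) (P(a, L) = 21 + 7*√(L - 5) = 21 + 7*√(-5 + L))
(P(13, -10) - 55)² = ((21 + 7*√(-5 - 10)) - 55)² = ((21 + 7*√(-15)) - 55)² = ((21 + 7*(I*√15)) - 55)² = ((21 + 7*I*√15) - 55)² = (-34 + 7*I*√15)²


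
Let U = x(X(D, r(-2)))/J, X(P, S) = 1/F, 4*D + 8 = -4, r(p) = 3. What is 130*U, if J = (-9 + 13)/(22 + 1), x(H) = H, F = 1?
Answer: 1495/2 ≈ 747.50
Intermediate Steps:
D = -3 (D = -2 + (1/4)*(-4) = -2 - 1 = -3)
X(P, S) = 1 (X(P, S) = 1/1 = 1)
J = 4/23 ≈ 0.17391
U = 23/4 (U = 1/(4/23) = 1*(23/4) = 23/4 ≈ 5.7500)
130*U = 130*(23/4) = 1495/2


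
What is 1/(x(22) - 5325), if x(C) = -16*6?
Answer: -1/5421 ≈ -0.00018447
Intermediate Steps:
x(C) = -96
1/(x(22) - 5325) = 1/(-96 - 5325) = 1/(-5421) = -1/5421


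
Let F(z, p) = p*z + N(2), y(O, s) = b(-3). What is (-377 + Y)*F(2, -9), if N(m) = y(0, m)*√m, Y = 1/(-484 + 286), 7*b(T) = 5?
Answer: 74647/11 - 373235*√2/1386 ≈ 6405.3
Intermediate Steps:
b(T) = 5/7 (b(T) = (⅐)*5 = 5/7)
y(O, s) = 5/7
Y = -1/198 (Y = 1/(-198) = -1/198 ≈ -0.0050505)
N(m) = 5*√m/7
F(z, p) = 5*√2/7 + p*z (F(z, p) = p*z + 5*√2/7 = 5*√2/7 + p*z)
(-377 + Y)*F(2, -9) = (-377 - 1/198)*(5*√2/7 - 9*2) = -74647*(5*√2/7 - 18)/198 = -74647*(-18 + 5*√2/7)/198 = 74647/11 - 373235*√2/1386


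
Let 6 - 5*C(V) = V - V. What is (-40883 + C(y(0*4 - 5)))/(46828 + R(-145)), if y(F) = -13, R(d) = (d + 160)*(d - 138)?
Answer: -204409/212915 ≈ -0.96005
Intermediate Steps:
R(d) = (-138 + d)*(160 + d) (R(d) = (160 + d)*(-138 + d) = (-138 + d)*(160 + d))
C(V) = 6/5 (C(V) = 6/5 - (V - V)/5 = 6/5 - ⅕*0 = 6/5 + 0 = 6/5)
(-40883 + C(y(0*4 - 5)))/(46828 + R(-145)) = (-40883 + 6/5)/(46828 + (-22080 + (-145)² + 22*(-145))) = -204409/(5*(46828 + (-22080 + 21025 - 3190))) = -204409/(5*(46828 - 4245)) = -204409/5/42583 = -204409/5*1/42583 = -204409/212915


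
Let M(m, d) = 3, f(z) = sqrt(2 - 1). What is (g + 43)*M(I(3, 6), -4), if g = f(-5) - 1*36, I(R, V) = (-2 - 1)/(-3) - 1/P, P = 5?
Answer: 24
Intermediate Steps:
f(z) = 1 (f(z) = sqrt(1) = 1)
I(R, V) = 4/5 (I(R, V) = (-2 - 1)/(-3) - 1/5 = -3*(-1/3) - 1*1/5 = 1 - 1/5 = 4/5)
g = -35 (g = 1 - 1*36 = 1 - 36 = -35)
(g + 43)*M(I(3, 6), -4) = (-35 + 43)*3 = 8*3 = 24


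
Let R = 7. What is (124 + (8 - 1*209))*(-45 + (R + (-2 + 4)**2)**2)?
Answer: -5852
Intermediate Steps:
(124 + (8 - 1*209))*(-45 + (R + (-2 + 4)**2)**2) = (124 + (8 - 1*209))*(-45 + (7 + (-2 + 4)**2)**2) = (124 + (8 - 209))*(-45 + (7 + 2**2)**2) = (124 - 201)*(-45 + (7 + 4)**2) = -77*(-45 + 11**2) = -77*(-45 + 121) = -77*76 = -5852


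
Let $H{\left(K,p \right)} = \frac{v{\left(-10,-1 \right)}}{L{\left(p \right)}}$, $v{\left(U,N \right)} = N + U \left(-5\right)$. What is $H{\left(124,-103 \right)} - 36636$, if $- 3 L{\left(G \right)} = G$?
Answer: $- \frac{3773361}{103} \approx -36635.0$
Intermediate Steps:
$v{\left(U,N \right)} = N - 5 U$
$L{\left(G \right)} = - \frac{G}{3}$
$H{\left(K,p \right)} = - \frac{147}{p}$ ($H{\left(K,p \right)} = \frac{-1 - -50}{\left(- \frac{1}{3}\right) p} = \left(-1 + 50\right) \left(- \frac{3}{p}\right) = 49 \left(- \frac{3}{p}\right) = - \frac{147}{p}$)
$H{\left(124,-103 \right)} - 36636 = - \frac{147}{-103} - 36636 = \left(-147\right) \left(- \frac{1}{103}\right) - 36636 = \frac{147}{103} - 36636 = - \frac{3773361}{103}$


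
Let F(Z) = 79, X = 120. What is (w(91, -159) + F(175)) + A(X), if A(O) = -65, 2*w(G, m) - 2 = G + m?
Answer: -19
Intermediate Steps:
w(G, m) = 1 + G/2 + m/2 (w(G, m) = 1 + (G + m)/2 = 1 + (G/2 + m/2) = 1 + G/2 + m/2)
(w(91, -159) + F(175)) + A(X) = ((1 + (1/2)*91 + (1/2)*(-159)) + 79) - 65 = ((1 + 91/2 - 159/2) + 79) - 65 = (-33 + 79) - 65 = 46 - 65 = -19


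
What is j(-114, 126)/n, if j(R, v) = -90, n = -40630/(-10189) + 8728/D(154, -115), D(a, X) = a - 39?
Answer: -2292525/2034827 ≈ -1.1266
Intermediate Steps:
D(a, X) = -39 + a
n = 4069654/50945 (n = -40630/(-10189) + 8728/(-39 + 154) = -40630*(-1/10189) + 8728/115 = 40630/10189 + 8728*(1/115) = 40630/10189 + 8728/115 = 4069654/50945 ≈ 79.883)
j(-114, 126)/n = -90/4069654/50945 = -90*50945/4069654 = -2292525/2034827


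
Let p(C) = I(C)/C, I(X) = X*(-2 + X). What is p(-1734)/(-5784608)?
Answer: 217/723076 ≈ 0.00030011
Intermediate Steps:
p(C) = -2 + C (p(C) = (C*(-2 + C))/C = -2 + C)
p(-1734)/(-5784608) = (-2 - 1734)/(-5784608) = -1736*(-1/5784608) = 217/723076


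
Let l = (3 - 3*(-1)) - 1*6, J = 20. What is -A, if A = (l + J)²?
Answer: -400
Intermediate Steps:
l = 0 (l = (3 + 3) - 6 = 6 - 6 = 0)
A = 400 (A = (0 + 20)² = 20² = 400)
-A = -1*400 = -400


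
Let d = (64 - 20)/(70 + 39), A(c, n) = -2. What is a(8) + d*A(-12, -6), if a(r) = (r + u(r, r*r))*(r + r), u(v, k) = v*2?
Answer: 41768/109 ≈ 383.19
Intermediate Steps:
u(v, k) = 2*v
a(r) = 6*r**2 (a(r) = (r + 2*r)*(r + r) = (3*r)*(2*r) = 6*r**2)
d = 44/109 ≈ 0.40367
a(8) + d*A(-12, -6) = 6*8**2 + (44/109)*(-2) = 6*64 - 88/109 = 384 - 88/109 = 41768/109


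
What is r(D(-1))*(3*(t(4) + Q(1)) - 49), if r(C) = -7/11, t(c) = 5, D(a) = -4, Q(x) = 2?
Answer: 196/11 ≈ 17.818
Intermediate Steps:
r(C) = -7/11 (r(C) = -7*1/11 = -7/11)
r(D(-1))*(3*(t(4) + Q(1)) - 49) = -7*(3*(5 + 2) - 49)/11 = -7*(3*7 - 49)/11 = -7*(21 - 49)/11 = -7/11*(-28) = 196/11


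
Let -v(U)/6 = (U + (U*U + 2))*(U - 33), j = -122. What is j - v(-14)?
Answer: -52010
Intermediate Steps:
v(U) = -6*(-33 + U)*(2 + U + U²) (v(U) = -6*(U + (U*U + 2))*(U - 33) = -6*(U + (U² + 2))*(-33 + U) = -6*(U + (2 + U²))*(-33 + U) = -6*(2 + U + U²)*(-33 + U) = -6*(-33 + U)*(2 + U + U²))
j - v(-14) = -122 - (396 - 6*(-14)³ + 186*(-14) + 192*(-14)²) = -122 - (396 - 6*(-2744) - 2604 + 192*196) = -122 - (396 + 16464 - 2604 + 37632) = -122 - 1*51888 = -122 - 51888 = -52010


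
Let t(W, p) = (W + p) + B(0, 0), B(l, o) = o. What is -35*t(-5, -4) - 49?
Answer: 266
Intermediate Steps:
t(W, p) = W + p (t(W, p) = (W + p) + 0 = W + p)
-35*t(-5, -4) - 49 = -35*(-5 - 4) - 49 = -35*(-9) - 49 = 315 - 49 = 266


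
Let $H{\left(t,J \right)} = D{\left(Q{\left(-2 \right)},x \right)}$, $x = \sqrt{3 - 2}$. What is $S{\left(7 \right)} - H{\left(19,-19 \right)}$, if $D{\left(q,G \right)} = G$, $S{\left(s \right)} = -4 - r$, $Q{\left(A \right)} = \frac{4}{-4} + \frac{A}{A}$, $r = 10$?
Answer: $-15$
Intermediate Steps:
$Q{\left(A \right)} = 0$ ($Q{\left(A \right)} = 4 \left(- \frac{1}{4}\right) + 1 = -1 + 1 = 0$)
$S{\left(s \right)} = -14$ ($S{\left(s \right)} = -4 - 10 = -14$)
$x = 1$ ($x = \sqrt{1} = 1$)
$H{\left(t,J \right)} = 1$
$S{\left(7 \right)} - H{\left(19,-19 \right)} = -14 - 1 = -15$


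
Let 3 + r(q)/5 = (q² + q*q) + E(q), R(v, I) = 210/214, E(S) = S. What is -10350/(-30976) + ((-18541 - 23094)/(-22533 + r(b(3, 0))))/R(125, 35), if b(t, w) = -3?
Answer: 1476535537/664481664 ≈ 2.2221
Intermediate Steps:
R(v, I) = 105/107 (R(v, I) = 210*(1/214) = 105/107)
r(q) = -15 + 5*q + 10*q² (r(q) = -15 + 5*((q² + q*q) + q) = -15 + 5*((q² + q²) + q) = -15 + 5*(2*q² + q) = -15 + 5*(q + 2*q²) = -15 + (5*q + 10*q²) = -15 + 5*q + 10*q²)
-10350/(-30976) + ((-18541 - 23094)/(-22533 + r(b(3, 0))))/R(125, 35) = -10350/(-30976) + ((-18541 - 23094)/(-22533 + (-15 + 5*(-3) + 10*(-3)²)))/(105/107) = -10350*(-1/30976) - 41635/(-22533 + (-15 - 15 + 10*9))*(107/105) = 5175/15488 - 41635/(-22533 + (-15 - 15 + 90))*(107/105) = 5175/15488 - 41635/(-22533 + 60)*(107/105) = 5175/15488 - 41635/(-22473)*(107/105) = 5175/15488 - 41635*(-1/22473)*(107/105) = 5175/15488 + (3785/2043)*(107/105) = 5175/15488 + 80999/42903 = 1476535537/664481664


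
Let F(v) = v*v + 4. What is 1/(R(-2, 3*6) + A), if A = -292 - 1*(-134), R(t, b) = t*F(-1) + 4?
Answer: -1/164 ≈ -0.0060976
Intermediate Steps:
F(v) = 4 + v**2 (F(v) = v**2 + 4 = 4 + v**2)
R(t, b) = 4 + 5*t (R(t, b) = t*(4 + (-1)**2) + 4 = t*(4 + 1) + 4 = t*5 + 4 = 5*t + 4 = 4 + 5*t)
A = -158 (A = -292 + 134 = -158)
1/(R(-2, 3*6) + A) = 1/((4 + 5*(-2)) - 158) = 1/((4 - 10) - 158) = 1/(-6 - 158) = 1/(-164) = -1/164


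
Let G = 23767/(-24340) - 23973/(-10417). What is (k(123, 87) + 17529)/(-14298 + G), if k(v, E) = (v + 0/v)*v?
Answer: -8280428715240/3624918832459 ≈ -2.2843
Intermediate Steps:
G = 335921981/253549780 (G = 23767*(-1/24340) - 23973*(-1/10417) = -23767/24340 + 23973/10417 = 335921981/253549780 ≈ 1.3249)
k(v, E) = v**2 (k(v, E) = (v + 0)*v = v*v = v**2)
(k(123, 87) + 17529)/(-14298 + G) = (123**2 + 17529)/(-14298 + 335921981/253549780) = (15129 + 17529)/(-3624918832459/253549780) = 32658*(-253549780/3624918832459) = -8280428715240/3624918832459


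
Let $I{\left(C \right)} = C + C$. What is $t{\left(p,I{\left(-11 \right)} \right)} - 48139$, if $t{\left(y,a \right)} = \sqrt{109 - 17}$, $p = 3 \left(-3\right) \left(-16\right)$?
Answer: $-48139 + 2 \sqrt{23} \approx -48129.0$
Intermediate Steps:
$I{\left(C \right)} = 2 C$
$p = 144$ ($p = \left(-9\right) \left(-16\right) = 144$)
$t{\left(y,a \right)} = 2 \sqrt{23}$ ($t{\left(y,a \right)} = \sqrt{92} = 2 \sqrt{23}$)
$t{\left(p,I{\left(-11 \right)} \right)} - 48139 = 2 \sqrt{23} - 48139 = -48139 + 2 \sqrt{23}$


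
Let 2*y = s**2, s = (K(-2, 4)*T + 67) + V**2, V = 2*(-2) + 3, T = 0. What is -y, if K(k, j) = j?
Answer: -2312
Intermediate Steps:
V = -1 (V = -4 + 3 = -1)
s = 68 (s = (4*0 + 67) + (-1)**2 = (0 + 67) + 1 = 67 + 1 = 68)
y = 2312 (y = (1/2)*68**2 = (1/2)*4624 = 2312)
-y = -1*2312 = -2312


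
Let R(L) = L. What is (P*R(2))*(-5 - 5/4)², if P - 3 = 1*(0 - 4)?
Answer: -625/8 ≈ -78.125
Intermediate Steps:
P = -1 (P = 3 + 1*(0 - 4) = 3 + 1*(-4) = 3 - 4 = -1)
(P*R(2))*(-5 - 5/4)² = (-1*2)*(-5 - 5/4)² = -2*(-5 - 5*¼)² = -2*(-5 - 5/4)² = -2*(-25/4)² = -2*625/16 = -625/8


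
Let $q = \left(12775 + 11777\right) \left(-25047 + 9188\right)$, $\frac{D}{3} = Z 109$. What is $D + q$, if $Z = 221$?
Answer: $-389297901$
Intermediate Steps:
$D = 72267$ ($D = 3 \cdot 221 \cdot 109 = 3 \cdot 24089 = 72267$)
$q = -389370168$ ($q = 24552 \left(-15859\right) = -389370168$)
$D + q = 72267 - 389370168 = -389297901$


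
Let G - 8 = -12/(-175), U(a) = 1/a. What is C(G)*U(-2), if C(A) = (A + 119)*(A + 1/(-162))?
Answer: -5082688853/9922500 ≈ -512.24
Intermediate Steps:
G = 1412/175 (G = 8 - 12/(-175) = 8 - 12*(-1/175) = 8 + 12/175 = 1412/175 ≈ 8.0686)
C(A) = (119 + A)*(-1/162 + A) (C(A) = (119 + A)*(A - 1/162) = (119 + A)*(-1/162 + A))
C(G)*U(-2) = (-119/162 + (1412/175)² + (19277/162)*(1412/175))/(-2) = (-119/162 + 1993744/30625 + 13609562/14175)*(-½) = (5082688853/4961250)*(-½) = -5082688853/9922500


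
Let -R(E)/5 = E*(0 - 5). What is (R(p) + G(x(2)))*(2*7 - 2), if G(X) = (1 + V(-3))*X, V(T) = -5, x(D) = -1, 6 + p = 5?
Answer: -252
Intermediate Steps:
p = -1 (p = -6 + 5 = -1)
R(E) = 25*E (R(E) = -5*E*(0 - 5) = -5*E*(-5) = -(-25)*E = 25*E)
G(X) = -4*X (G(X) = (1 - 5)*X = -4*X)
(R(p) + G(x(2)))*(2*7 - 2) = (25*(-1) - 4*(-1))*(2*7 - 2) = (-25 + 4)*(14 - 2) = -21*12 = -252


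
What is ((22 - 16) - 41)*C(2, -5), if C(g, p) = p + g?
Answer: 105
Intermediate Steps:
C(g, p) = g + p
((22 - 16) - 41)*C(2, -5) = ((22 - 16) - 41)*(2 - 5) = (6 - 41)*(-3) = -35*(-3) = 105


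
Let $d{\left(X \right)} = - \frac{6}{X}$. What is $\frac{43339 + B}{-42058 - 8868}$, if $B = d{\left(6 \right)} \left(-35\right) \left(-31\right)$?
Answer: $- \frac{21127}{25463} \approx -0.82971$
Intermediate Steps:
$B = -1085$ ($B = - \frac{6}{6} \left(-35\right) \left(-31\right) = \left(-6\right) \frac{1}{6} \left(-35\right) \left(-31\right) = \left(-1\right) \left(-35\right) \left(-31\right) = 35 \left(-31\right) = -1085$)
$\frac{43339 + B}{-42058 - 8868} = \frac{43339 - 1085}{-42058 - 8868} = \frac{42254}{-50926} = 42254 \left(- \frac{1}{50926}\right) = - \frac{21127}{25463}$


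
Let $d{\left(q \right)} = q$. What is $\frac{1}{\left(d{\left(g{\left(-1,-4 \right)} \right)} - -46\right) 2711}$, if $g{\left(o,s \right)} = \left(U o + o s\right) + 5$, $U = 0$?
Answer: $\frac{1}{149105} \approx 6.7067 \cdot 10^{-6}$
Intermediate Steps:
$g{\left(o,s \right)} = 5 + o s$ ($g{\left(o,s \right)} = \left(0 o + o s\right) + 5 = \left(0 + o s\right) + 5 = o s + 5 = 5 + o s$)
$\frac{1}{\left(d{\left(g{\left(-1,-4 \right)} \right)} - -46\right) 2711} = \frac{1}{\left(\left(5 - -4\right) - -46\right) 2711} = \frac{1}{\left(\left(5 + 4\right) + 46\right) 2711} = \frac{1}{\left(9 + 46\right) 2711} = \frac{1}{55 \cdot 2711} = \frac{1}{149105}$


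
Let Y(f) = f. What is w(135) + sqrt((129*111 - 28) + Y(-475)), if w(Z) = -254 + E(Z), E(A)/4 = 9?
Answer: -218 + 2*sqrt(3454) ≈ -100.46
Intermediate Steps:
E(A) = 36 (E(A) = 4*9 = 36)
w(Z) = -218 (w(Z) = -254 + 36 = -218)
w(135) + sqrt((129*111 - 28) + Y(-475)) = -218 + sqrt((129*111 - 28) - 475) = -218 + sqrt((14319 - 28) - 475) = -218 + sqrt(14291 - 475) = -218 + sqrt(13816) = -218 + 2*sqrt(3454)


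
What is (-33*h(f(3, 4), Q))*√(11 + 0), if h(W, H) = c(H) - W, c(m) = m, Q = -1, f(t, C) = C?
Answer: 165*√11 ≈ 547.24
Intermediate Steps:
h(W, H) = H - W
(-33*h(f(3, 4), Q))*√(11 + 0) = (-33*(-1 - 1*4))*√(11 + 0) = (-33*(-1 - 4))*√11 = (-33*(-5))*√11 = 165*√11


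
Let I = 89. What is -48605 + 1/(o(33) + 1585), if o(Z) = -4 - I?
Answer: -72518659/1492 ≈ -48605.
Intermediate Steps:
o(Z) = -93 (o(Z) = -4 - 1*89 = -4 - 89 = -93)
-48605 + 1/(o(33) + 1585) = -48605 + 1/(-93 + 1585) = -48605 + 1/1492 = -72518659/1492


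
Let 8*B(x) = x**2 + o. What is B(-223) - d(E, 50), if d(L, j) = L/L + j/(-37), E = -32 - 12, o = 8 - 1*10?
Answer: 1840003/296 ≈ 6216.2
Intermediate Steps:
o = -2 (o = 8 - 10 = -2)
E = -44
d(L, j) = 1 - j/37 (d(L, j) = 1 + j*(-1/37) = 1 - j/37)
B(x) = -1/4 + x**2/8 (B(x) = (x**2 - 2)/8 = (-2 + x**2)/8 = -1/4 + x**2/8)
B(-223) - d(E, 50) = (-1/4 + (1/8)*(-223)**2) - (1 - 1/37*50) = (-1/4 + (1/8)*49729) - (1 - 50/37) = (-1/4 + 49729/8) - 1*(-13/37) = 49727/8 + 13/37 = 1840003/296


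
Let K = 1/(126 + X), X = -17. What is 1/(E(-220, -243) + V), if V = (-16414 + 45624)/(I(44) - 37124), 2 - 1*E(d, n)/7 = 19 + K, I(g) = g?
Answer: -404172/48440813 ≈ -0.0083436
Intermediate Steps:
K = 1/109 (K = 1/(126 - 17) = 1/109 ≈ 0.0091743)
E(d, n) = -12978/109 (E(d, n) = 14 - 7*(19 + 1/109) = 14 - 7*2072/109 = 14 - 14504/109 = -12978/109)
V = -2921/3708 (V = (-16414 + 45624)/(44 - 37124) = 29210/(-37080) = 29210*(-1/37080) = -2921/3708 ≈ -0.78776)
1/(E(-220, -243) + V) = 1/(-12978/109 - 2921/3708) = 1/(-48440813/404172) = -404172/48440813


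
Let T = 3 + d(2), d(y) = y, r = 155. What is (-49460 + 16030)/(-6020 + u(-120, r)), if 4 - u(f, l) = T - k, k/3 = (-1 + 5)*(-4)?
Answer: 33430/6069 ≈ 5.5083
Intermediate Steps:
k = -48 (k = 3*((-1 + 5)*(-4)) = 3*(4*(-4)) = 3*(-16) = -48)
T = 5 (T = 3 + 2 = 5)
u(f, l) = -49 (u(f, l) = 4 - (5 - 1*(-48)) = 4 - (5 + 48) = 4 - 1*53 = 4 - 53 = -49)
(-49460 + 16030)/(-6020 + u(-120, r)) = (-49460 + 16030)/(-6020 - 49) = -33430/(-6069) = -33430*(-1/6069) = 33430/6069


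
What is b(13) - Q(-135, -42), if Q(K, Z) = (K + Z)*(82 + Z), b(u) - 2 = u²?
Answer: 7251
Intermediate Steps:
b(u) = 2 + u²
Q(K, Z) = (82 + Z)*(K + Z)
b(13) - Q(-135, -42) = (2 + 13²) - ((-42)² + 82*(-135) + 82*(-42) - 135*(-42)) = (2 + 169) - (1764 - 11070 - 3444 + 5670) = 171 - 1*(-7080) = 171 + 7080 = 7251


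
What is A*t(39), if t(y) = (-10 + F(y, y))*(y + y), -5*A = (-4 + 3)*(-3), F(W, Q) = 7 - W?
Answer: 9828/5 ≈ 1965.6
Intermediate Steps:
A = -3/5 (A = -(-4 + 3)*(-3)/5 = -(-1)*(-3)/5 = -1/5*3 = -3/5 ≈ -0.60000)
t(y) = 2*y*(-3 - y) (t(y) = (-10 + (7 - y))*(y + y) = (-3 - y)*(2*y) = 2*y*(-3 - y))
A*t(39) = -(-6)*39*(3 + 39)/5 = -(-6)*39*42/5 = -3/5*(-3276) = 9828/5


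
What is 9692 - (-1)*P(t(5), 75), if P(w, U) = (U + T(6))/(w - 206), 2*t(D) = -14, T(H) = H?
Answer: 688105/71 ≈ 9691.6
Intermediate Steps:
t(D) = -7 (t(D) = (½)*(-14) = -7)
P(w, U) = (6 + U)/(-206 + w) (P(w, U) = (U + 6)/(w - 206) = (6 + U)/(-206 + w))
9692 - (-1)*P(t(5), 75) = 9692 - (-1)*(6 + 75)/(-206 - 7) = 9692 - (-1)*81/(-213) = 9692 - (-1)*(-1/213*81) = 9692 - (-1)*(-27)/71 = 9692 - 1*27/71 = 9692 - 27/71 = 688105/71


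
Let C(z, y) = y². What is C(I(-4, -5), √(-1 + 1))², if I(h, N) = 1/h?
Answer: 0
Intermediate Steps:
C(I(-4, -5), √(-1 + 1))² = ((√(-1 + 1))²)² = ((√0)²)² = (0²)² = 0² = 0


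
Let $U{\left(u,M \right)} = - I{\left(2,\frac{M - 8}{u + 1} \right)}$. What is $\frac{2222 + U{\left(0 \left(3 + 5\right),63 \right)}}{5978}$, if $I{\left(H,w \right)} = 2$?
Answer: $\frac{1110}{2989} \approx 0.37136$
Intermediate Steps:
$U{\left(u,M \right)} = -2$ ($U{\left(u,M \right)} = \left(-1\right) 2 = -2$)
$\frac{2222 + U{\left(0 \left(3 + 5\right),63 \right)}}{5978} = \frac{2222 - 2}{5978} = 2220 \cdot \frac{1}{5978} = \frac{1110}{2989}$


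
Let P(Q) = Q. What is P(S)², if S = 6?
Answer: 36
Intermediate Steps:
P(S)² = 6² = 36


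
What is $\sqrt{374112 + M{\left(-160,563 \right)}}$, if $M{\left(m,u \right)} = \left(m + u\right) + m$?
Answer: $3 \sqrt{41595} \approx 611.85$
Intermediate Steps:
$M{\left(m,u \right)} = u + 2 m$
$\sqrt{374112 + M{\left(-160,563 \right)}} = \sqrt{374112 + \left(563 + 2 \left(-160\right)\right)} = \sqrt{374112 + \left(563 - 320\right)} = \sqrt{374112 + 243} = \sqrt{374355} = 3 \sqrt{41595}$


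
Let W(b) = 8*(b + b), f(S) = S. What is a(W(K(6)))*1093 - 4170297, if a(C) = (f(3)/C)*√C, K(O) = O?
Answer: -4170297 + 1093*√6/8 ≈ -4.1700e+6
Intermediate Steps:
W(b) = 16*b (W(b) = 8*(2*b) = 16*b)
a(C) = 3/√C (a(C) = (3/C)*√C = 3/√C)
a(W(K(6)))*1093 - 4170297 = (3/√(16*6))*1093 - 4170297 = (3/√96)*1093 - 4170297 = (3*(√6/24))*1093 - 4170297 = (√6/8)*1093 - 4170297 = 1093*√6/8 - 4170297 = -4170297 + 1093*√6/8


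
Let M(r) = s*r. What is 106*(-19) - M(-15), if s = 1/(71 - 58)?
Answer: -26167/13 ≈ -2012.8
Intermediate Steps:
s = 1/13 ≈ 0.076923
M(r) = r/13
106*(-19) - M(-15) = 106*(-19) - (-15)/13 = -2014 - 1*(-15/13) = -2014 + 15/13 = -26167/13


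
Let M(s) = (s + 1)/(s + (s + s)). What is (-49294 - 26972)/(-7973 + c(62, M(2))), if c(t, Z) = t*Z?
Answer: 2007/209 ≈ 9.6029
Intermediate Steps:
M(s) = (1 + s)/(3*s) (M(s) = (1 + s)/(s + 2*s) = (1 + s)/((3*s)) = (1 + s)*(1/(3*s)) = (1 + s)/(3*s))
c(t, Z) = Z*t
(-49294 - 26972)/(-7973 + c(62, M(2))) = (-49294 - 26972)/(-7973 + ((⅓)*(1 + 2)/2)*62) = -76266/(-7973 + ((⅓)*(½)*3)*62) = -76266/(-7973 + (½)*62) = -76266/(-7973 + 31) = -76266/(-7942) = -76266*(-1/7942) = 2007/209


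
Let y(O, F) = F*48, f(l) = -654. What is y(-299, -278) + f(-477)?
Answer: -13998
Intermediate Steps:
y(O, F) = 48*F
y(-299, -278) + f(-477) = 48*(-278) - 654 = -13344 - 654 = -13998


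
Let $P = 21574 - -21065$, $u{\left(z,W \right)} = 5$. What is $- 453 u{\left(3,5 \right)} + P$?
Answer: $40374$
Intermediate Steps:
$P = 42639$ ($P = 21574 + 21065 = 42639$)
$- 453 u{\left(3,5 \right)} + P = \left(-453\right) 5 + 42639 = -2265 + 42639 = 40374$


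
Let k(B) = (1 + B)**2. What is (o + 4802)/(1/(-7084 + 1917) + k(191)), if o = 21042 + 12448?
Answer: 197854764/190476287 ≈ 1.0387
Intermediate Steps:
o = 33490
(o + 4802)/(1/(-7084 + 1917) + k(191)) = (33490 + 4802)/(1/(-7084 + 1917) + (1 + 191)**2) = 38292/(1/(-5167) + 192**2) = 38292/(-1/5167 + 36864) = 38292/(190476287/5167) = 38292*(5167/190476287) = 197854764/190476287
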